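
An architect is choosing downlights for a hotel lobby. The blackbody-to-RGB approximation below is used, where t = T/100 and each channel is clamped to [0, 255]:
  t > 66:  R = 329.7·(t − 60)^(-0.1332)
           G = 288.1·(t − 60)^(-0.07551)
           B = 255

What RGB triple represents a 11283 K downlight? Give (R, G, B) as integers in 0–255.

t = 11283/100 = 112.83; the t > 66 branch applies.
R = 329.7·(112.83 − 60)^(-0.1332) = 329.7·52.83^(-0.1332) = 329.7·0.58954 = 194.371.
G = 288.1·(112.83 − 60)^(-0.07551) = 288.1·52.83^(-0.07551) = 288.1·0.74115 = 213.525.
B = 255 by definition for t > 66.
Rounded: (194, 214, 255).

(194, 214, 255)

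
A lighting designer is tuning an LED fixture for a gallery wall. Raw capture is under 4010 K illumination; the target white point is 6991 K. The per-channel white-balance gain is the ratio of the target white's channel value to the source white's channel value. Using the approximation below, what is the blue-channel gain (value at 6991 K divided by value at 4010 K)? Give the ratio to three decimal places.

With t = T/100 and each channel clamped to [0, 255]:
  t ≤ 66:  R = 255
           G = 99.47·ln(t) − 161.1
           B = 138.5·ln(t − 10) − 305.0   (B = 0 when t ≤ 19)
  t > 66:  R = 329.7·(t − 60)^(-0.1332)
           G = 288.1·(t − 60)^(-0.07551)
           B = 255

1.531

At 4010 K (t = 40.1):
  B = 138.5·ln(40.1 − 10) − 305.0 = 138.5·ln 30.1 − 305.0 = 138.5·3.4045 − 305.0 = 166.527.
At 6991 K (t = 69.91):
  B = 255 by definition for t > 66.
Gain = 255.000 / 166.527 = 1.5313 → 1.531.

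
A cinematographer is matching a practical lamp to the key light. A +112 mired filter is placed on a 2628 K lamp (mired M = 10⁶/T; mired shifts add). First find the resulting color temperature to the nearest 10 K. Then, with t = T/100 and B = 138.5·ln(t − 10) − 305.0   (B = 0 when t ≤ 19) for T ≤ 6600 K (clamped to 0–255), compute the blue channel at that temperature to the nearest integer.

18

M_in = 10⁶/2628 = 380.52; M_out = 380.52 + (+112) = 492.52.
T_out = 10⁶/492.52 = 2030.4 K → 2030 K; t = 20.3.
B = 138.5·ln(20.3 − 10) − 305.0 = 138.5·ln 10.3 − 305.0 = 138.5·2.3321 − 305.0 = 18.002.
Rounded: 18.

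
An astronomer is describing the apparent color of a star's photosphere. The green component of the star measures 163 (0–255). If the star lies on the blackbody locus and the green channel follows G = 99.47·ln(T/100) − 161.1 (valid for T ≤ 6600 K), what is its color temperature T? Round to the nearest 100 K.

ln t = (163 + 161.1) / 99.47 = 3.2583.
t = e^3.2583 = 26.004.
T = 100·t = 2600 K → 2600 K to the nearest 100 K.

2600 K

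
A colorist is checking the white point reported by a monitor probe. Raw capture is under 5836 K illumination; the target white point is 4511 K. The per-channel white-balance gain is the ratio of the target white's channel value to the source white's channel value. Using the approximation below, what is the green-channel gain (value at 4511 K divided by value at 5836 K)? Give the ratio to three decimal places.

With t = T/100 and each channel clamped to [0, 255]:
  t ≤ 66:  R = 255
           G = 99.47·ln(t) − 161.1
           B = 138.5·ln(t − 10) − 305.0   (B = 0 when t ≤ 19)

At 5836 K (t = 58.36):
  G = 99.47·ln 58.36 − 161.1 = 99.47·4.0666 − 161.1 = 243.408.
At 4511 K (t = 45.11):
  G = 99.47·ln 45.11 − 161.1 = 99.47·3.8091 − 161.1 = 217.792.
Gain = 217.792 / 243.408 = 0.8948 → 0.895.

0.895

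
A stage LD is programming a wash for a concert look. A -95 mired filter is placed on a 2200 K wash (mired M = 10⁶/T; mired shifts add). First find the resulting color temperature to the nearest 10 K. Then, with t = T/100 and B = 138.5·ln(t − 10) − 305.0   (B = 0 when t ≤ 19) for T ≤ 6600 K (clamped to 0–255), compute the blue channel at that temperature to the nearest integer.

94

M_in = 10⁶/2200 = 454.55; M_out = 454.55 + (-95) = 359.55.
T_out = 10⁶/359.55 = 2781.3 K → 2780 K; t = 27.8.
B = 138.5·ln(27.8 − 10) − 305.0 = 138.5·ln 17.8 − 305.0 = 138.5·2.8792 − 305.0 = 93.769.
Rounded: 94.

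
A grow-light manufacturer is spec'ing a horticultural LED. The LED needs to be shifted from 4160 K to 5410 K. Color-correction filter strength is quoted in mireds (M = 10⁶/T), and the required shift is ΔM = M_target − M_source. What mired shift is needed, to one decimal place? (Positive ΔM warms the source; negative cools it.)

M_source = 10⁶/4160 = 240.385; M_target = 10⁶/5410 = 184.843.
ΔM = 184.843 − 240.385 = -55.542 → -55.5 mireds, a cooling shift.

-55.5 mireds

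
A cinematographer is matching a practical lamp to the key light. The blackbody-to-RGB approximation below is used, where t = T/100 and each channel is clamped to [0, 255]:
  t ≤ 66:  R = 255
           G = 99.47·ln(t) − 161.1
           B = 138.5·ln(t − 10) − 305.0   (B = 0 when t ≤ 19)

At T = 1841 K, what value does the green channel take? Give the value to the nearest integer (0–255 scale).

t = 1841/100 = 18.41; the t ≤ 66 branch applies.
G = 99.47·ln 18.41 − 161.1 = 99.47·2.9129 − 161.1 = 128.646.
Rounded: 129.

129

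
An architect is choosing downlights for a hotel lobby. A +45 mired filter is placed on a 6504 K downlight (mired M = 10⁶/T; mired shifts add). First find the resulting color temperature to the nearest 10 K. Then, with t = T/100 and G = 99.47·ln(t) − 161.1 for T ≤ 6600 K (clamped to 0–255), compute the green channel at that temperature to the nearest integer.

229

M_in = 10⁶/6504 = 153.75; M_out = 153.75 + (+45) = 198.75.
T_out = 10⁶/198.75 = 5031.4 K → 5030 K; t = 50.3.
G = 99.47·ln 50.3 − 161.1 = 99.47·3.9180 − 161.1 = 228.624.
Rounded: 229.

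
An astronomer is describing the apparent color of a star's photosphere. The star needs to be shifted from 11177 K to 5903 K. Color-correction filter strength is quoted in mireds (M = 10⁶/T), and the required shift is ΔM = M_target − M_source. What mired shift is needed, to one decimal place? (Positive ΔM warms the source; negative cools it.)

M_source = 10⁶/11177 = 89.469; M_target = 10⁶/5903 = 169.405.
ΔM = 169.405 − 89.469 = 79.936 → +79.9 mireds, a warming shift.

+79.9 mireds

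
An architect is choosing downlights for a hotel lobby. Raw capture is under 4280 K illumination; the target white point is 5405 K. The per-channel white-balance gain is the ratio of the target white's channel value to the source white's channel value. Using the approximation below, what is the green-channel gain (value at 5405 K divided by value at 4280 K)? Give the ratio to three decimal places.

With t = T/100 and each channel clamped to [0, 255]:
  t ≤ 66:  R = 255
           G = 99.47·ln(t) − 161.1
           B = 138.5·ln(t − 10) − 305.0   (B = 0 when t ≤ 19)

At 4280 K (t = 42.8):
  G = 99.47·ln 42.8 − 161.1 = 99.47·3.7565 − 161.1 = 212.563.
At 5405 K (t = 54.05):
  G = 99.47·ln 54.05 − 161.1 = 99.47·3.9899 − 161.1 = 235.776.
Gain = 235.776 / 212.563 = 1.1092 → 1.109.

1.109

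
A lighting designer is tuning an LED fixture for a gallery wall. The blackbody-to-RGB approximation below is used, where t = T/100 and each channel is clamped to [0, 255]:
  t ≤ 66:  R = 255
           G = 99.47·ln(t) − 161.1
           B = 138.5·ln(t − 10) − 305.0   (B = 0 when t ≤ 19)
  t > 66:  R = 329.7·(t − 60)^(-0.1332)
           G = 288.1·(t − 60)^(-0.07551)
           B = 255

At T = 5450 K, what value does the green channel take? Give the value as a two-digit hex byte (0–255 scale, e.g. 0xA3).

0xED

t = 5450/100 = 54.5; the t ≤ 66 branch applies.
G = 99.47·ln 54.5 − 161.1 = 99.47·3.9982 − 161.1 = 236.601.
Rounded: 237; in hex, 0xED.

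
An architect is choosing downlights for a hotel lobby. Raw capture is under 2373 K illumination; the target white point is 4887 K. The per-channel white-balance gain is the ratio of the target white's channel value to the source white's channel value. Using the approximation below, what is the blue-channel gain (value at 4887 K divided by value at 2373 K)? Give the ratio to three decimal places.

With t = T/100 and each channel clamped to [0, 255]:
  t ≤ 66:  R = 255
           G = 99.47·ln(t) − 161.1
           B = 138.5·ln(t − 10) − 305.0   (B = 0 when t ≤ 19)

At 2373 K (t = 23.73):
  B = 138.5·ln(23.73 − 10) − 305.0 = 138.5·ln 13.73 − 305.0 = 138.5·2.6196 − 305.0 = 57.812.
At 4887 K (t = 48.87):
  B = 138.5·ln(48.87 − 10) − 305.0 = 138.5·ln 38.87 − 305.0 = 138.5·3.6602 − 305.0 = 201.941.
Gain = 201.941 / 57.812 = 3.4930 → 3.493.

3.493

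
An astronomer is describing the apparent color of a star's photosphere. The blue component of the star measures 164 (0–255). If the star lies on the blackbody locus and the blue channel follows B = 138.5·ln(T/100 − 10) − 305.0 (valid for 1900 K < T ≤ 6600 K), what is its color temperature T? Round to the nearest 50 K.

ln(t − 10) = (164 + 305.0) / 138.5 = 3.3863.
t − 10 = e^3.3863 = 29.556, so t = 39.556.
T = 100·t = 3956 K → 3950 K to the nearest 50 K.

3950 K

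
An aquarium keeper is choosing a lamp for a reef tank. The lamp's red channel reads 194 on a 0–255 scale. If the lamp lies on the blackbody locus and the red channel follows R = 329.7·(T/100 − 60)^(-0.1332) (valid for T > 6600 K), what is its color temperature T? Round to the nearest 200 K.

(t − 60)^(-0.1332) = 194/329.7 = 0.58841.
t − 60 = 0.58841^(1/-0.1332) = 0.58841^(-7.508) = 53.593, so t = 113.593.
T = 100·t = 11359 K → 11400 K to the nearest 200 K.

11400 K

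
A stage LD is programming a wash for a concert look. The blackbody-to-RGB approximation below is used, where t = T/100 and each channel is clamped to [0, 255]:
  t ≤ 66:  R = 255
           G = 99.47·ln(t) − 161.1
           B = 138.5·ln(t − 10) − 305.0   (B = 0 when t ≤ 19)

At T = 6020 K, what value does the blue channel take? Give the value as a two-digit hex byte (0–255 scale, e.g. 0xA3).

t = 6020/100 = 60.2; the t ≤ 66 branch applies.
B = 138.5·ln(60.2 − 10) − 305.0 = 138.5·ln 50.2 − 305.0 = 138.5·3.9160 − 305.0 = 237.368.
Rounded: 237; in hex, 0xED.

0xED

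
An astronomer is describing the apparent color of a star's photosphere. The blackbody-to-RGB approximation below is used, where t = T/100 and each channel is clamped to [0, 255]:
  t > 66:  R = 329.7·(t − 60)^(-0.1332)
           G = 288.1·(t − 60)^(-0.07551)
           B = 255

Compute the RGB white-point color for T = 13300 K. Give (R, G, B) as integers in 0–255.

t = 13300/100 = 133; the t > 66 branch applies.
R = 329.7·(133 − 60)^(-0.1332) = 329.7·73^(-0.1332) = 329.7·0.56468 = 186.176.
G = 288.1·(133 − 60)^(-0.07551) = 288.1·73^(-0.07551) = 288.1·0.72327 = 208.374.
B = 255 by definition for t > 66.
Rounded: (186, 208, 255).

(186, 208, 255)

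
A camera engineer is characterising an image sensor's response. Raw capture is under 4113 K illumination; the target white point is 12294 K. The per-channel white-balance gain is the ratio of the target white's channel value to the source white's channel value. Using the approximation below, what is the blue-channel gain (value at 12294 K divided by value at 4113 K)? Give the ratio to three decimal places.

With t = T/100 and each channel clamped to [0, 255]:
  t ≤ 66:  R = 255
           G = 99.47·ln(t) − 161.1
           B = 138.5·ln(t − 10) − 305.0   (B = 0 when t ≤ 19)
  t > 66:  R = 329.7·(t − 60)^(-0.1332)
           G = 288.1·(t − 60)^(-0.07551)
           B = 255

1.490

At 4113 K (t = 41.13):
  B = 138.5·ln(41.13 − 10) − 305.0 = 138.5·ln 31.13 − 305.0 = 138.5·3.4382 − 305.0 = 171.187.
At 12294 K (t = 122.94):
  B = 255 by definition for t > 66.
Gain = 255.000 / 171.187 = 1.4896 → 1.490.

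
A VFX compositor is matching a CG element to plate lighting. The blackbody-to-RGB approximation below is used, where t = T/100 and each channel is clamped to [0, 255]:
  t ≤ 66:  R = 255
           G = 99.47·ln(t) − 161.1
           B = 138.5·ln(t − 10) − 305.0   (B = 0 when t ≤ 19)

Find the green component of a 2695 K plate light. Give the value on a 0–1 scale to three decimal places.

t = 2695/100 = 26.95; the t ≤ 66 branch applies.
G = 99.47·ln 26.95 − 161.1 = 99.47·3.2940 − 161.1 = 166.553.
On a 0–1 scale: 166.553/255 = 0.6531 → 0.653.

0.653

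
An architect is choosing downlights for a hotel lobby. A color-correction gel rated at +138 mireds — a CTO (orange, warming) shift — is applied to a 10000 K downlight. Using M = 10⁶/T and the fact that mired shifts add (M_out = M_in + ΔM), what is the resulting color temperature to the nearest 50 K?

M_in = 10⁶/10000 = 100.00 mireds.
M_out = 100.00 + (+138) = 238.00 mireds.
T_out = 10⁶/238.00 = 4201.7 K → 4200 K.

4200 K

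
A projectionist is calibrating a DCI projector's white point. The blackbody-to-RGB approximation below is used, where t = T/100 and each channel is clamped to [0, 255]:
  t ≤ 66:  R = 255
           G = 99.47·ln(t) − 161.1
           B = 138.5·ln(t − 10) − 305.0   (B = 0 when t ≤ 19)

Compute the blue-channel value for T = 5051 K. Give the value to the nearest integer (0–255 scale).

t = 5051/100 = 50.51; the t ≤ 66 branch applies.
B = 138.5·ln(50.51 − 10) − 305.0 = 138.5·ln 40.51 − 305.0 = 138.5·3.7015 − 305.0 = 207.665.
Rounded: 208.

208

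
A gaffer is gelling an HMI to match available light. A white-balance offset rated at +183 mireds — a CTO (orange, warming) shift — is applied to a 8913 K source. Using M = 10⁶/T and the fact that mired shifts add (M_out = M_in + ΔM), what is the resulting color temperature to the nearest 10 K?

3390 K

M_in = 10⁶/8913 = 112.20 mireds.
M_out = 112.20 + (+183) = 295.20 mireds.
T_out = 10⁶/295.20 = 3387.6 K → 3390 K.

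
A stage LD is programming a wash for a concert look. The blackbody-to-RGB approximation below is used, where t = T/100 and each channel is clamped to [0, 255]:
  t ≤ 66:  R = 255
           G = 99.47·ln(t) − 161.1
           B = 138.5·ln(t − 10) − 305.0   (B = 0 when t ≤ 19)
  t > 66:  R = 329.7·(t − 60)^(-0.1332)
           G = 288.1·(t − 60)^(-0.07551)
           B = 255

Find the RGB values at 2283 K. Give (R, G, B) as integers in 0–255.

(255, 150, 48)

t = 2283/100 = 22.83; the t ≤ 66 branch applies.
R = 255 by definition for t ≤ 66.
G = 99.47·ln 22.83 − 161.1 = 99.47·3.1281 − 161.1 = 150.050.
B = 138.5·ln(22.83 − 10) − 305.0 = 138.5·ln 12.83 − 305.0 = 138.5·2.5518 − 305.0 = 48.422.
Rounded: (255, 150, 48).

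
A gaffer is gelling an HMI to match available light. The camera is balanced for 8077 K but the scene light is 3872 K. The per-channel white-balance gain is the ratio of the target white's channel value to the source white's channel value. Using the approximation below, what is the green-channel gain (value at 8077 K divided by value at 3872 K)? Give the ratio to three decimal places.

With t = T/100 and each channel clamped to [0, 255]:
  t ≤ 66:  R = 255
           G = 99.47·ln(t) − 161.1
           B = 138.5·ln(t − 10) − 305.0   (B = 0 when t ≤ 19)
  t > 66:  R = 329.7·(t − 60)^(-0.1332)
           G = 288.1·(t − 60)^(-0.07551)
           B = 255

1.131

At 3872 K (t = 38.72):
  G = 99.47·ln 38.72 − 161.1 = 99.47·3.6564 − 161.1 = 202.598.
At 8077 K (t = 80.77):
  G = 288.1·(80.77 − 60)^(-0.07551) = 288.1·20.77^(-0.07551) = 288.1·0.79528 = 229.120.
Gain = 229.120 / 202.598 = 1.1309 → 1.131.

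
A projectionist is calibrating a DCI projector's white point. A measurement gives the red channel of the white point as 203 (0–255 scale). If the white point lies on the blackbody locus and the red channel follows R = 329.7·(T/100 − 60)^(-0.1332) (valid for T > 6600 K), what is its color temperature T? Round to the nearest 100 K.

(t − 60)^(-0.1332) = 203/329.7 = 0.61571.
t − 60 = 0.61571^(1/-0.1332) = 0.61571^(-7.508) = 38.129, so t = 98.129.
T = 100·t = 9813 K → 9800 K to the nearest 100 K.

9800 K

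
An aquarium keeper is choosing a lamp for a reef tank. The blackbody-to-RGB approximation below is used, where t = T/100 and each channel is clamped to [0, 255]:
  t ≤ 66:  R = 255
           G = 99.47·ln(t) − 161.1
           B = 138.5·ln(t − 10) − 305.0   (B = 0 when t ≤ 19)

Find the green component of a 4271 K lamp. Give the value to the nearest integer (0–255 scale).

t = 4271/100 = 42.71; the t ≤ 66 branch applies.
G = 99.47·ln 42.71 − 161.1 = 99.47·3.7544 − 161.1 = 212.353.
Rounded: 212.

212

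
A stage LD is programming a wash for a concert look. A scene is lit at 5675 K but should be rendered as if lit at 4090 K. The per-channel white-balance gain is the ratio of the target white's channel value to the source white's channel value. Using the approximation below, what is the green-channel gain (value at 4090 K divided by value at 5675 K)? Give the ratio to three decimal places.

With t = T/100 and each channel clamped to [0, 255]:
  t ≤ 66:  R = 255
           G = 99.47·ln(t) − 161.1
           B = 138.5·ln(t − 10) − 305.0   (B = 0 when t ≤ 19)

At 5675 K (t = 56.75):
  G = 99.47·ln 56.75 − 161.1 = 99.47·4.0387 − 161.1 = 240.625.
At 4090 K (t = 40.9):
  G = 99.47·ln 40.9 − 161.1 = 99.47·3.7111 − 161.1 = 208.046.
Gain = 208.046 / 240.625 = 0.8646 → 0.865.

0.865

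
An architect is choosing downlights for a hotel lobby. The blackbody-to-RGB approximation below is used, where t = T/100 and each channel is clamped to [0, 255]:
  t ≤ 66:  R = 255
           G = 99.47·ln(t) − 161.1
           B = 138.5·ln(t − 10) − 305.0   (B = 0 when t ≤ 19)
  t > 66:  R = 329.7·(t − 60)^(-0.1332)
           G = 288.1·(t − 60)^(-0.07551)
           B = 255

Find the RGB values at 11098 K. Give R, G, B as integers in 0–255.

t = 11098/100 = 110.98; the t > 66 branch applies.
R = 329.7·(110.98 − 60)^(-0.1332) = 329.7·50.98^(-0.1332) = 329.7·0.59234 = 195.296.
G = 288.1·(110.98 − 60)^(-0.07551) = 288.1·50.98^(-0.07551) = 288.1·0.74315 = 214.100.
B = 255 by definition for t > 66.
Rounded: (195, 214, 255).

R=195, G=214, B=255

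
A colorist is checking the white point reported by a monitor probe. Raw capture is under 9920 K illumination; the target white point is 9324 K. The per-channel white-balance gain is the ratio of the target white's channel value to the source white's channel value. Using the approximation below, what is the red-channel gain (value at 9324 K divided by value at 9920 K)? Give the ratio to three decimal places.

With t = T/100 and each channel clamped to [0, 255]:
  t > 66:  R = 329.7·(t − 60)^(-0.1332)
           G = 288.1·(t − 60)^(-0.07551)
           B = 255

1.022

At 9920 K (t = 99.2):
  R = 329.7·(99.2 − 60)^(-0.1332) = 329.7·39.2^(-0.1332) = 329.7·0.61344 = 202.252.
At 9324 K (t = 93.24):
  R = 329.7·(93.24 − 60)^(-0.1332) = 329.7·33.24^(-0.1332) = 329.7·0.62707 = 206.744.
Gain = 206.744 / 202.252 = 1.0222 → 1.022.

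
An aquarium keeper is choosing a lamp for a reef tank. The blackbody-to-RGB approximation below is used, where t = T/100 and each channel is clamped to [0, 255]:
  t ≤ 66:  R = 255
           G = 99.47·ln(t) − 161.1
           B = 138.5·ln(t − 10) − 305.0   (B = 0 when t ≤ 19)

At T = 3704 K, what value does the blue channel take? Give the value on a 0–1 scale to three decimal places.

0.595

t = 3704/100 = 37.04; the t ≤ 66 branch applies.
B = 138.5·ln(37.04 − 10) − 305.0 = 138.5·ln 27.04 − 305.0 = 138.5·3.2973 − 305.0 = 151.678.
On a 0–1 scale: 151.678/255 = 0.5948 → 0.595.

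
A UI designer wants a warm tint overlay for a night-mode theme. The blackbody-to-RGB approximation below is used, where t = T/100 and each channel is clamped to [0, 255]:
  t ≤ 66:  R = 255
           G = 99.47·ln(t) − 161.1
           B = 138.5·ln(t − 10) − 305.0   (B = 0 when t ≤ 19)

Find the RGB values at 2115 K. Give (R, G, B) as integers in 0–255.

(255, 142, 29)

t = 2115/100 = 21.15; the t ≤ 66 branch applies.
R = 255 by definition for t ≤ 66.
G = 99.47·ln 21.15 − 161.1 = 99.47·3.0516 − 161.1 = 142.447.
B = 138.5·ln(21.15 − 10) − 305.0 = 138.5·ln 11.15 − 305.0 = 138.5·2.4114 − 305.0 = 28.984.
Rounded: (255, 142, 29).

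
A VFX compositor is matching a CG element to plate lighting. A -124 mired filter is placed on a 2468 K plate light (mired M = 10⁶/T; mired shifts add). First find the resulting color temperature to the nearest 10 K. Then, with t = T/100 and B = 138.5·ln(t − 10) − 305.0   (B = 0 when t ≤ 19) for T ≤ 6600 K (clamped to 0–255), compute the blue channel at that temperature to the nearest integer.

M_in = 10⁶/2468 = 405.19; M_out = 405.19 + (-124) = 281.19.
T_out = 10⁶/281.19 = 3556.4 K → 3560 K; t = 35.6.
B = 138.5·ln(35.6 − 10) − 305.0 = 138.5·ln 25.6 − 305.0 = 138.5·3.2426 − 305.0 = 144.099.
Rounded: 144.

144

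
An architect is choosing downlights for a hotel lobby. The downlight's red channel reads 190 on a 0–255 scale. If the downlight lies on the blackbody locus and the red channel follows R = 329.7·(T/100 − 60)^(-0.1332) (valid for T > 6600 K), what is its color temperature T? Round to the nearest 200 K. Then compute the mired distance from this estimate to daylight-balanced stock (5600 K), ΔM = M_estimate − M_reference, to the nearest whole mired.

(t − 60)^(-0.1332) = 190/329.7 = 0.57628.
t − 60 = 0.57628^(1/-0.1332) = 0.57628^(-7.508) = 62.667, so t = 122.667.
T = 100·t = 12267 K → 12200 K to the nearest 200 K.
M_estimate = 10⁶/12200 = 81.97; M_reference = 10⁶/5600 = 178.57.
ΔM = 81.97 − 178.57 = -96.60 → -97 mireds.

-97 mireds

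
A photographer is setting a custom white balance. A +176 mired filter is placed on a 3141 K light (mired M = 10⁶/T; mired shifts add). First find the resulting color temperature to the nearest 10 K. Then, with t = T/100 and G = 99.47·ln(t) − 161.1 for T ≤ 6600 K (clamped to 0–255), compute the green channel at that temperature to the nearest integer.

138

M_in = 10⁶/3141 = 318.37; M_out = 318.37 + (+176) = 494.37.
T_out = 10⁶/494.37 = 2022.8 K → 2020 K; t = 20.2.
G = 99.47·ln 20.2 − 161.1 = 99.47·3.0057 − 161.1 = 137.875.
Rounded: 138.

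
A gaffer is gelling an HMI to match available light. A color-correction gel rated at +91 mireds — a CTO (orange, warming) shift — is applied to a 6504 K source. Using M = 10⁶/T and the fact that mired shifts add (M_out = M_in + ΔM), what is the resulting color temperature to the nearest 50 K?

4100 K

M_in = 10⁶/6504 = 153.75 mireds.
M_out = 153.75 + (+91) = 244.75 mireds.
T_out = 10⁶/244.75 = 4085.8 K → 4100 K.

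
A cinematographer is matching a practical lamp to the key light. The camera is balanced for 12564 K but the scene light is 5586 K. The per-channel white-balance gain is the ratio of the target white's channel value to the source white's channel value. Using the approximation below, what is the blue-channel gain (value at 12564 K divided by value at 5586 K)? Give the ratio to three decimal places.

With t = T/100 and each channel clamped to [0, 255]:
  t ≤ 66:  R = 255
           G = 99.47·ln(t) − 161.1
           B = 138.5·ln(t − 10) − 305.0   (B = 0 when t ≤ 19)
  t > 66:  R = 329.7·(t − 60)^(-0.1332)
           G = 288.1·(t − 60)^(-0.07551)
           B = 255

1.134

At 5586 K (t = 55.86):
  B = 138.5·ln(55.86 − 10) − 305.0 = 138.5·ln 45.86 − 305.0 = 138.5·3.8256 − 305.0 = 224.845.
At 12564 K (t = 125.64):
  B = 255 by definition for t > 66.
Gain = 255.000 / 224.845 = 1.1341 → 1.134.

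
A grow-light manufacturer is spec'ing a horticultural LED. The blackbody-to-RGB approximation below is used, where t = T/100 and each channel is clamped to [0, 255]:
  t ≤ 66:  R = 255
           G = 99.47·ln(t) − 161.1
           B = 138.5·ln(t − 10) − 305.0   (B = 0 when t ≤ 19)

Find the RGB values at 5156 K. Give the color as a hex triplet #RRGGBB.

#FFE7D3

t = 5156/100 = 51.56; the t ≤ 66 branch applies.
R = 255 by definition for t ≤ 66.
G = 99.47·ln 51.56 − 161.1 = 99.47·3.9427 − 161.1 = 231.085.
B = 138.5·ln(51.56 − 10) − 305.0 = 138.5·ln 41.56 − 305.0 = 138.5·3.7271 − 305.0 = 211.209.
Rounded: (255, 231, 211).
In hex: #FFE7D3.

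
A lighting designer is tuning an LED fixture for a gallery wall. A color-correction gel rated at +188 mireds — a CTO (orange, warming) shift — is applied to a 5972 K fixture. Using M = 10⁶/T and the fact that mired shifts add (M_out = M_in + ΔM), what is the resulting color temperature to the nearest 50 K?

2800 K

M_in = 10⁶/5972 = 167.45 mireds.
M_out = 167.45 + (+188) = 355.45 mireds.
T_out = 10⁶/355.45 = 2813.4 K → 2800 K.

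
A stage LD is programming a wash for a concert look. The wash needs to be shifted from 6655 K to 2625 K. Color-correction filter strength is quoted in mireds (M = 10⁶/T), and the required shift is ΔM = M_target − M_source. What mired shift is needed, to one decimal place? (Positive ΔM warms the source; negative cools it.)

M_source = 10⁶/6655 = 150.263; M_target = 10⁶/2625 = 380.952.
ΔM = 380.952 − 150.263 = 230.689 → +230.7 mireds, a warming shift.

+230.7 mireds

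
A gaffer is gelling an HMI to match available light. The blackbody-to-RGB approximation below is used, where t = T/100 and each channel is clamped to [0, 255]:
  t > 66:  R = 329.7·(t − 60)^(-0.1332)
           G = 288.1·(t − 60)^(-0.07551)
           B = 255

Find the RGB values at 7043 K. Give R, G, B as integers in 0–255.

t = 7043/100 = 70.43; the t > 66 branch applies.
R = 329.7·(70.43 − 60)^(-0.1332) = 329.7·10.43^(-0.1332) = 329.7·0.73175 = 241.259.
G = 288.1·(70.43 − 60)^(-0.07551) = 288.1·10.43^(-0.07551) = 288.1·0.83774 = 241.353.
B = 255 by definition for t > 66.
Rounded: (241, 241, 255).

R=241, G=241, B=255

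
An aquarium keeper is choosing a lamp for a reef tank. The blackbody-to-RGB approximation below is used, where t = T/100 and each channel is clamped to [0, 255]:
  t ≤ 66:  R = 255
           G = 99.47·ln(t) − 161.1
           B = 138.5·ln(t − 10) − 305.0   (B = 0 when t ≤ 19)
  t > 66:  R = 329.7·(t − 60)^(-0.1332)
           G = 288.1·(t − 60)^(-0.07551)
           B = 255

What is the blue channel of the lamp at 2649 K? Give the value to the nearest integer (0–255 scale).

t = 2649/100 = 26.49; the t ≤ 66 branch applies.
B = 138.5·ln(26.49 − 10) − 305.0 = 138.5·ln 16.49 − 305.0 = 138.5·2.8028 − 305.0 = 83.181.
Rounded: 83.

83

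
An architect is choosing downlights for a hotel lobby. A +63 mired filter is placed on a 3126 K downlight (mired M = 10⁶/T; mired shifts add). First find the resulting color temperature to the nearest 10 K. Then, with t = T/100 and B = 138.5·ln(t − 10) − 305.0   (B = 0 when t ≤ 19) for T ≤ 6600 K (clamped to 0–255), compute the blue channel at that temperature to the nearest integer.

M_in = 10⁶/3126 = 319.90; M_out = 319.90 + (+63) = 382.90.
T_out = 10⁶/382.90 = 2611.7 K → 2610 K; t = 26.1.
B = 138.5·ln(26.1 − 10) − 305.0 = 138.5·ln 16.1 − 305.0 = 138.5·2.7788 − 305.0 = 79.866.
Rounded: 80.

80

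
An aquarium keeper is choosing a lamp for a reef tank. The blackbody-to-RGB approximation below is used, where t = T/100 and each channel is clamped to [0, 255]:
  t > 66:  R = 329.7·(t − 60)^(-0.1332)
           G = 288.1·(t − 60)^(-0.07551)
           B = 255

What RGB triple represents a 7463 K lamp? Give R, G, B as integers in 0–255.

R=231, G=235, B=255

t = 7463/100 = 74.63; the t > 66 branch applies.
R = 329.7·(74.63 − 60)^(-0.1332) = 329.7·14.63^(-0.1332) = 329.7·0.69950 = 230.626.
G = 288.1·(74.63 − 60)^(-0.07551) = 288.1·14.63^(-0.07551) = 288.1·0.81661 = 235.264.
B = 255 by definition for t > 66.
Rounded: (231, 235, 255).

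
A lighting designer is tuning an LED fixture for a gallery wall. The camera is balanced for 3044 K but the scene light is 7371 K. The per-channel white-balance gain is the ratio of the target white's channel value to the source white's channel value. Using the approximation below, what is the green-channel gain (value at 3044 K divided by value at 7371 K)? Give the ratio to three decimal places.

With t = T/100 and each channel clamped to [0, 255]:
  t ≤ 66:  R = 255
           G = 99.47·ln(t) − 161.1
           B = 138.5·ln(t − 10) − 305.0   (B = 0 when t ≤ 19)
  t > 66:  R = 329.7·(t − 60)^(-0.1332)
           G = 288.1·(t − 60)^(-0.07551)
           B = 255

0.756

At 7371 K (t = 73.71):
  G = 288.1·(73.71 − 60)^(-0.07551) = 288.1·13.71^(-0.07551) = 288.1·0.82062 = 236.421.
At 3044 K (t = 30.44):
  G = 99.47·ln 30.44 − 161.1 = 99.47·3.4158 − 161.1 = 178.665.
Gain = 178.665 / 236.421 = 0.7557 → 0.756.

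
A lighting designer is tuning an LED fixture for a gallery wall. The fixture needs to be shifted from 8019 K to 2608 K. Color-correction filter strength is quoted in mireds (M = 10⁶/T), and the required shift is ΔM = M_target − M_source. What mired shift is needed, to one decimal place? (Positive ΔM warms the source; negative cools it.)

M_source = 10⁶/8019 = 124.704; M_target = 10⁶/2608 = 383.436.
ΔM = 383.436 − 124.704 = 258.732 → +258.7 mireds, a warming shift.

+258.7 mireds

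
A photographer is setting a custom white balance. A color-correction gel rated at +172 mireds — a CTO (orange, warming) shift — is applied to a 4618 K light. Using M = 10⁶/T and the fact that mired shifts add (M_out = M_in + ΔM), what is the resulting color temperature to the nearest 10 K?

2570 K

M_in = 10⁶/4618 = 216.54 mireds.
M_out = 216.54 + (+172) = 388.54 mireds.
T_out = 10⁶/388.54 = 2573.7 K → 2570 K.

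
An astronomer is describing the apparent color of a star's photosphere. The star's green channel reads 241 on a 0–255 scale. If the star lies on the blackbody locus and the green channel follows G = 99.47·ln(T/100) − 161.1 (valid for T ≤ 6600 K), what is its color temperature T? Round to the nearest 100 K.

ln t = (241 + 161.1) / 99.47 = 4.0424.
t = e^4.0424 = 56.964.
T = 100·t = 5696 K → 5700 K to the nearest 100 K.

5700 K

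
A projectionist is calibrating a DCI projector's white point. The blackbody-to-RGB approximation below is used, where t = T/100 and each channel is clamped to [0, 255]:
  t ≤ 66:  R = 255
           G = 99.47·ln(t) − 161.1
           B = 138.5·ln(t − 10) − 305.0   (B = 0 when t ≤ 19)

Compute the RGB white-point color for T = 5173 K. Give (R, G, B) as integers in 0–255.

t = 5173/100 = 51.73; the t ≤ 66 branch applies.
R = 255 by definition for t ≤ 66.
G = 99.47·ln 51.73 − 161.1 = 99.47·3.9460 − 161.1 = 231.412.
B = 138.5·ln(51.73 − 10) − 305.0 = 138.5·ln 41.73 − 305.0 = 138.5·3.7312 − 305.0 = 211.774.
Rounded: (255, 231, 212).

(255, 231, 212)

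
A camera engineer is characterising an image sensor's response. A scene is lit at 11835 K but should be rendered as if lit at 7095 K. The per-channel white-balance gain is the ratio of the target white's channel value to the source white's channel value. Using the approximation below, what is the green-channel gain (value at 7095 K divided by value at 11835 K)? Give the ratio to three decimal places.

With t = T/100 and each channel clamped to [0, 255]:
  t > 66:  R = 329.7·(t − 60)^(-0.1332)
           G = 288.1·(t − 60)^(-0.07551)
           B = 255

1.135

At 11835 K (t = 118.35):
  G = 288.1·(118.35 − 60)^(-0.07551) = 288.1·58.35^(-0.07551) = 288.1·0.73561 = 211.929.
At 7095 K (t = 70.95):
  G = 288.1·(70.95 − 60)^(-0.07551) = 288.1·10.95^(-0.07551) = 288.1·0.83467 = 240.468.
Gain = 240.468 / 211.929 = 1.1347 → 1.135.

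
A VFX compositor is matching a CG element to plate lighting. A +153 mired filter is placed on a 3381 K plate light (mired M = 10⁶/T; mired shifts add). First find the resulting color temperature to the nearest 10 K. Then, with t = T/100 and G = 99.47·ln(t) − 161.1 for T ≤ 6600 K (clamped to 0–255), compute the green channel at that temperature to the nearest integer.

148

M_in = 10⁶/3381 = 295.77; M_out = 295.77 + (+153) = 448.77.
T_out = 10⁶/448.77 = 2228.3 K → 2230 K; t = 22.3.
G = 99.47·ln 22.3 − 161.1 = 99.47·3.1046 − 161.1 = 147.713.
Rounded: 148.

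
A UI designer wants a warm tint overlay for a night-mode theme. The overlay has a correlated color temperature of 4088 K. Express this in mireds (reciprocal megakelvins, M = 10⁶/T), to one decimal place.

M = 10⁶ / 4088 = 244.618 → 244.6 mireds.

244.6 mireds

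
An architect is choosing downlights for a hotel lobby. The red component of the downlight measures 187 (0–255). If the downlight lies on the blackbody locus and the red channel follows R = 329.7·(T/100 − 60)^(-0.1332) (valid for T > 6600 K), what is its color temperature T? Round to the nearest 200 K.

13000 K

(t − 60)^(-0.1332) = 187/329.7 = 0.56718.
t − 60 = 0.56718^(1/-0.1332) = 0.56718^(-7.508) = 70.620, so t = 130.620.
T = 100·t = 13062 K → 13000 K to the nearest 200 K.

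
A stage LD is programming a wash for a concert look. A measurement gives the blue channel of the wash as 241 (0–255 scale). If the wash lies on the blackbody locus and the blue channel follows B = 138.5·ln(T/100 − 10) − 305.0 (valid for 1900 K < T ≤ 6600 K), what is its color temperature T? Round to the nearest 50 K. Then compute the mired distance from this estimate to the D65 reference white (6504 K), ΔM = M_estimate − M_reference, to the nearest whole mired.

ln(t − 10) = (241 + 305.0) / 138.5 = 3.9422.
t − 10 = e^3.9422 = 51.534, so t = 61.534.
T = 100·t = 6153 K → 6150 K to the nearest 50 K.
M_estimate = 10⁶/6150 = 162.60; M_reference = 10⁶/6504 = 153.75.
ΔM = 162.60 − 153.75 = 8.85 → +9 mireds.

+9 mireds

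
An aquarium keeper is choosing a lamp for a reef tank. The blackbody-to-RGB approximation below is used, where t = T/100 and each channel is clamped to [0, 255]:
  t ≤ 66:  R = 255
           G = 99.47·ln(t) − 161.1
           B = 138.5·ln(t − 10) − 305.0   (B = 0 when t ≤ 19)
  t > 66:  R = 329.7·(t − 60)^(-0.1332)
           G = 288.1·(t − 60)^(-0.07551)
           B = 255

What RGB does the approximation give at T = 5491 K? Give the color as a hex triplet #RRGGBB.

t = 5491/100 = 54.91; the t ≤ 66 branch applies.
R = 255 by definition for t ≤ 66.
G = 99.47·ln 54.91 − 161.1 = 99.47·4.0057 − 161.1 = 237.347.
B = 138.5·ln(54.91 − 10) − 305.0 = 138.5·ln 44.91 − 305.0 = 138.5·3.8047 − 305.0 = 221.945.
Rounded: (255, 237, 222).
In hex: #FFEDDE.

#FFEDDE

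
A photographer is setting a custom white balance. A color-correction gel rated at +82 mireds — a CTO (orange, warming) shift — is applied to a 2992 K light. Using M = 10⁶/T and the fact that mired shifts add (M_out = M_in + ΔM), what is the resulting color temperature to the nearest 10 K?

M_in = 10⁶/2992 = 334.22 mireds.
M_out = 334.22 + (+82) = 416.22 mireds.
T_out = 10⁶/416.22 = 2402.5 K → 2400 K.

2400 K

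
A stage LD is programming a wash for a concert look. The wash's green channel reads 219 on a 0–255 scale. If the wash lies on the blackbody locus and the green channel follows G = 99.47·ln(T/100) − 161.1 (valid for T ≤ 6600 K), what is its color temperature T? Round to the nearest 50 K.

ln t = (219 + 161.1) / 99.47 = 3.8213.
t = e^3.8213 = 45.661.
T = 100·t = 4566 K → 4550 K to the nearest 50 K.

4550 K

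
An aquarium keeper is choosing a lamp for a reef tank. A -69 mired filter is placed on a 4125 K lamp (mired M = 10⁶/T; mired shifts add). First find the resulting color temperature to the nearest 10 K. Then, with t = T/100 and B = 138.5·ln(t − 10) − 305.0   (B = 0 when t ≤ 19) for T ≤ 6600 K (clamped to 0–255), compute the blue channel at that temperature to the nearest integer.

230

M_in = 10⁶/4125 = 242.42; M_out = 242.42 + (-69) = 173.42.
T_out = 10⁶/173.42 = 5766.2 K → 5770 K; t = 57.7.
B = 138.5·ln(57.7 − 10) − 305.0 = 138.5·ln 47.7 − 305.0 = 138.5·3.8649 − 305.0 = 230.293.
Rounded: 230.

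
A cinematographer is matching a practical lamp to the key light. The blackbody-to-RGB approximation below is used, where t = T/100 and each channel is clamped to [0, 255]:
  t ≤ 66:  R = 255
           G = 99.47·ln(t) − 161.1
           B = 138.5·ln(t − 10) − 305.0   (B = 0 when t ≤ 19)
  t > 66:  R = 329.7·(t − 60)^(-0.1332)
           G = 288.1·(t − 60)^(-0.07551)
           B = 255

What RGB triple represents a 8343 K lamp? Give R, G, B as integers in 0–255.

t = 8343/100 = 83.43; the t > 66 branch applies.
R = 329.7·(83.43 − 60)^(-0.1332) = 329.7·23.43^(-0.1332) = 329.7·0.65697 = 216.603.
G = 288.1·(83.43 − 60)^(-0.07551) = 288.1·23.43^(-0.07551) = 288.1·0.78808 = 227.045.
B = 255 by definition for t > 66.
Rounded: (217, 227, 255).

R=217, G=227, B=255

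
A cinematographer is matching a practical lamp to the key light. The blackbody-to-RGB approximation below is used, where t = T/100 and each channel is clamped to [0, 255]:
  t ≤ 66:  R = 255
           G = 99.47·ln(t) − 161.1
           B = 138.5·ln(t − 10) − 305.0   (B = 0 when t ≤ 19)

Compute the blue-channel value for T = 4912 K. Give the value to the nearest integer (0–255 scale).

t = 4912/100 = 49.12; the t ≤ 66 branch applies.
B = 138.5·ln(49.12 − 10) − 305.0 = 138.5·ln 39.12 − 305.0 = 138.5·3.6666 − 305.0 = 202.829.
Rounded: 203.

203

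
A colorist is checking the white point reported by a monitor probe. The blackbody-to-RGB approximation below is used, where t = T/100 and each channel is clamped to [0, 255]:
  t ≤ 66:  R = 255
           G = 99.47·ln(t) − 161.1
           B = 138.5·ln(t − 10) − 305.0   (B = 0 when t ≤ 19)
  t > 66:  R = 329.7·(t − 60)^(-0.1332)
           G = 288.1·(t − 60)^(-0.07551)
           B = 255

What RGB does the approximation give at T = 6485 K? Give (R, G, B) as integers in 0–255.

t = 6485/100 = 64.85; the t ≤ 66 branch applies.
R = 255 by definition for t ≤ 66.
G = 99.47·ln 64.85 − 161.1 = 99.47·4.1721 − 161.1 = 253.896.
B = 138.5·ln(64.85 − 10) − 305.0 = 138.5·ln 54.85 − 305.0 = 138.5·4.0046 − 305.0 = 249.637.
Rounded: (255, 254, 250).

(255, 254, 250)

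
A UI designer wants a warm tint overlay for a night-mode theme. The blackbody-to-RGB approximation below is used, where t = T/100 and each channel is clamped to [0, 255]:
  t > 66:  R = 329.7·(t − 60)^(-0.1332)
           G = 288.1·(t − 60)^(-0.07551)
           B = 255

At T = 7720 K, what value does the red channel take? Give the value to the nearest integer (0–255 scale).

226

t = 7720/100 = 77.2; the t > 66 branch applies.
R = 329.7·(77.2 − 60)^(-0.1332) = 329.7·17.2^(-0.1332) = 329.7·0.68459 = 225.708.
Rounded: 226.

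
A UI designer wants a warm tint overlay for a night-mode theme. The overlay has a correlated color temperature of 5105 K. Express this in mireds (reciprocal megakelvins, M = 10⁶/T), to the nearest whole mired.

196 mireds

M = 10⁶ / 5105 = 195.886 → 196 mireds.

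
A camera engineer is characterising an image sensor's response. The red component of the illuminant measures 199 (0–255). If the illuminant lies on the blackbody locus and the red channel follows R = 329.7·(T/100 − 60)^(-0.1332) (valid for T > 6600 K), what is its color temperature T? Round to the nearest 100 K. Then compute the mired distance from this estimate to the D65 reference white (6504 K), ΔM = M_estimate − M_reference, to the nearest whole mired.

(t − 60)^(-0.1332) = 199/329.7 = 0.60358.
t − 60 = 0.60358^(1/-0.1332) = 0.60358^(-7.508) = 44.273, so t = 104.273.
T = 100·t = 10427 K → 10400 K to the nearest 100 K.
M_estimate = 10⁶/10400 = 96.15; M_reference = 10⁶/6504 = 153.75.
ΔM = 96.15 − 153.75 = -57.60 → -58 mireds.

-58 mireds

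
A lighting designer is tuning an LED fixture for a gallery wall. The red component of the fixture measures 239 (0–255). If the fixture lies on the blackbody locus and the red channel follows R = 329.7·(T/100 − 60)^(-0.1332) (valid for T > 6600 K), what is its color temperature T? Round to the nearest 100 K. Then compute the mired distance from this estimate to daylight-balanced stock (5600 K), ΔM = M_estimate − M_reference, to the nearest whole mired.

-38 mireds

(t − 60)^(-0.1332) = 239/329.7 = 0.72490.
t − 60 = 0.72490^(1/-0.1332) = 0.72490^(-7.508) = 11.193, so t = 71.193.
T = 100·t = 7119 K → 7100 K to the nearest 100 K.
M_estimate = 10⁶/7100 = 140.85; M_reference = 10⁶/5600 = 178.57.
ΔM = 140.85 − 178.57 = -37.73 → -38 mireds.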